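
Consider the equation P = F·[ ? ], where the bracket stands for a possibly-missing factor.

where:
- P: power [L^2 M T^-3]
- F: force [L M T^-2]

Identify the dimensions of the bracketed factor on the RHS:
[L T^-1] — velocity (e.g. v)

P has dimensions [L^2 M T^-3]; F has dimensions [L M T^-2].
The bracketed factor must supply [L^2 M T^-3] / [L M T^-2] = [L T^-1].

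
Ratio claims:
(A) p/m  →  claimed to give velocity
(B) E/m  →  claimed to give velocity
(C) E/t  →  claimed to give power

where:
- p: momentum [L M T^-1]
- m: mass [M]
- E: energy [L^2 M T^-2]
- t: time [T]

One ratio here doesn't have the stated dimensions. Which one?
(B) E/m does not give velocity

(A) p/m: [L T^-1] = velocity [L T^-1] ✓
(B) E/m: [L^2 T^-2] ≠ velocity [L T^-1] ✗
(C) E/t: [L^2 M T^-3] = power [L^2 M T^-3] ✓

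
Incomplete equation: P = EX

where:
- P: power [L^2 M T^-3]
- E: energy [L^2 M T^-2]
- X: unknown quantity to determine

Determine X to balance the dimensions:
X = f (inverse time / frequency (1/t)), dimensions [T^-1]

P has dimensions [L^2 M T^-3]; the rest of the RHS (E) has dimensions [L^2 M T^-2].
So X must have dimensions [T^-1] — X = f (inverse time / frequency (1/t)).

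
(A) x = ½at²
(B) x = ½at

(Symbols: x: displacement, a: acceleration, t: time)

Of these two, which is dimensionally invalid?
(B)

(A) x = ½at²: LHS [L], RHS [L] ✓
(B) x = ½at: LHS [L], RHS [L T^-1] ✗

Expression (B) x = ½at is dimensionally incorrect.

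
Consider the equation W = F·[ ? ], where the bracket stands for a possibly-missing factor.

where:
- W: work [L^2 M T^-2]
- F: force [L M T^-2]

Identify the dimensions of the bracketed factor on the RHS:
[L] — length (e.g. a distance d)

W has dimensions [L^2 M T^-2]; F has dimensions [L M T^-2].
The bracketed factor must supply [L^2 M T^-2] / [L M T^-2] = [L].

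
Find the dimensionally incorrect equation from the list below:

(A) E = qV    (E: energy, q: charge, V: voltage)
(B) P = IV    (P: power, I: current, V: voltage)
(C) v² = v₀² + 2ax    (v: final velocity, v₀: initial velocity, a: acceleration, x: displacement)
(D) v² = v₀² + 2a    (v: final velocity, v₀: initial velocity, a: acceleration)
(D) v² = v₀² + 2a

The equation (D) v² = v₀² + 2a is dimensionally incorrect.

LHS (v²): [L^2 T^-2]
RHS terms:
  - v₀²: [L^2 T^-2] ✓
  - 2a: [L T^-2] ✗ (does not match LHS)

The dimensions do not match. The other three equations balance.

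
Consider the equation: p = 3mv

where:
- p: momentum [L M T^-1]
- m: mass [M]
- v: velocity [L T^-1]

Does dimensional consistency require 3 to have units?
No

p has dimensions [L M T^-1] and mv already has dimensions [L M T^-1], so the equation balances without 3 contributing any dimensions. 3 is a pure (dimensionless) number; changing or removing it would not affect dimensional consistency.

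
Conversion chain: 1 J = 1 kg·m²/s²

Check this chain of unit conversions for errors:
The chain is correct (no errors).

Correct: Joule is defined as kg·m²/s²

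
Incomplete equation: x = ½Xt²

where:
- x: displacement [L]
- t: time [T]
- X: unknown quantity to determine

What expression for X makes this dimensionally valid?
X = a (acceleration), dimensions [L T^-2]

x has dimensions [L]; the rest of the RHS (½ t²) has dimensions [T^2].
So X must have dimensions [L T^-2] — X = a (acceleration).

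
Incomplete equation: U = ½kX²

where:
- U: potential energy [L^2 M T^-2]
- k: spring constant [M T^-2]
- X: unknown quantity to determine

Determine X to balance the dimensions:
X = x (displacement), dimensions [L]

U has dimensions [L^2 M T^-2]; the rest of the RHS (½k) has dimensions [M T^-2].
So X² must have dimensions [L^2], i.e. X has dimensions [L] — X = x (displacement).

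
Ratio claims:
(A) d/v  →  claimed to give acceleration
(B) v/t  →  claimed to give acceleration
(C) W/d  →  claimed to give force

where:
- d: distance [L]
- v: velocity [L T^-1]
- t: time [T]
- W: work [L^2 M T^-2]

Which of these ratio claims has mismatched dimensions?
(A) d/v does not give acceleration

(A) d/v: [T] ≠ acceleration [L T^-2] ✗
(B) v/t: [L T^-2] = acceleration [L T^-2] ✓
(C) W/d: [L M T^-2] = force [L M T^-2] ✓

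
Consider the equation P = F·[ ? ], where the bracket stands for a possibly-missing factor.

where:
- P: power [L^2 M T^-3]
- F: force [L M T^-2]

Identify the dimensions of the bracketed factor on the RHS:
[L T^-1] — velocity (e.g. v)

P has dimensions [L^2 M T^-3]; F has dimensions [L M T^-2].
The bracketed factor must supply [L^2 M T^-3] / [L M T^-2] = [L T^-1].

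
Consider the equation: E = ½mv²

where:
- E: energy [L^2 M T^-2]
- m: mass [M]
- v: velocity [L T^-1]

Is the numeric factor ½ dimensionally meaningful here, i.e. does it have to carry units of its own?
No

E has dimensions [L^2 M T^-2] and mv² already has dimensions [L^2 M T^-2], so the equation balances without ½ contributing any dimensions. ½ is a pure (dimensionless) number; changing or removing it would not affect dimensional consistency.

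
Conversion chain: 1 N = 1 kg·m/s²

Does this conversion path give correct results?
The chain is correct (no errors).

Correct: Newton is defined as kg·m/s²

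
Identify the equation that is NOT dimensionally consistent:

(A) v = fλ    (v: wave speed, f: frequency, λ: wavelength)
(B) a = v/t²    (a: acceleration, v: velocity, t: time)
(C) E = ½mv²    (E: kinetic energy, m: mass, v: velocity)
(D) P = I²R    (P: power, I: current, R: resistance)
(B) a = v/t²

The equation (B) a = v/t² is dimensionally incorrect.

LHS (a): [L T^-2]
RHS (v/t²): [L T^-3] ✗

The dimensions do not match. The other three equations balance.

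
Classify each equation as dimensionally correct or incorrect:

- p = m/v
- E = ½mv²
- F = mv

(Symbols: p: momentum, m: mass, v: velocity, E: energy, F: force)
Dimensionally correct: E = ½mv²
Dimensionally incorrect: p = m/v, F = mv
Ordered (correct first, then incorrect): E = ½mv², p = m/v, F = mv

- p = m/v: LHS [L M T^-1], RHS [L^-1 M T] → incorrect ✗
- E = ½mv²: LHS [L^2 M T^-2], RHS [L^2 M T^-2] → correct ✓
- F = mv: LHS [L M T^-2], RHS [L M T^-1] → incorrect ✗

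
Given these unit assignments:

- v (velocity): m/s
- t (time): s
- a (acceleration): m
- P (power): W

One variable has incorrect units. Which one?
a

The variable a (acceleration) should have units m/s², not m.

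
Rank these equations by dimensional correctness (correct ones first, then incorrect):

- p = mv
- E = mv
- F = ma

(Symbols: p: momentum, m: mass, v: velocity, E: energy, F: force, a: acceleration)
Dimensionally correct: p = mv, F = ma
Dimensionally incorrect: E = mv
Ordered (correct first, then incorrect): p = mv, F = ma, E = mv

- p = mv: LHS [L M T^-1], RHS [L M T^-1] → correct ✓
- E = mv: LHS [L^2 M T^-2], RHS [L M T^-1] → incorrect ✗
- F = ma: LHS [L M T^-2], RHS [L M T^-2] → correct ✓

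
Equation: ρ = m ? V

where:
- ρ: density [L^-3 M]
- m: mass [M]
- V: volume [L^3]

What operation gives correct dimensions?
division (÷): ρ = m ÷ V

ρ [L^-3 M]; m [M]; V [L^3].
m × V → [L^3 M] ✗
m ÷ V → [L^-3 M] ✓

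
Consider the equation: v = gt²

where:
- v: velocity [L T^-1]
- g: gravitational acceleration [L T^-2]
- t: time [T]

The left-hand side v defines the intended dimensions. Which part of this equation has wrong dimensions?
The right-hand side term gt²

v has dimensions [L T^-1], but gt² has dimensions [L], so the term gt² is dimensionally wrong for v.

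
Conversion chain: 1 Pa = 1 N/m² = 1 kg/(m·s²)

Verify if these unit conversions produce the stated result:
The chain is correct (no errors).

Correct: Pascal is Newton per square meter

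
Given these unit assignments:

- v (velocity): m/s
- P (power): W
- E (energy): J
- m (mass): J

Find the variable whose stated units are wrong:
m

The variable m (mass) should have units kg, not J.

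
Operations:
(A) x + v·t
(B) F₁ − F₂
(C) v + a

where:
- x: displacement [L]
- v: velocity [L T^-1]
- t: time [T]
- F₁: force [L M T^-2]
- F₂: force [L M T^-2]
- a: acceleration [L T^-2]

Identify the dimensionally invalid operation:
(C) v + a

(A) x + v·t: x [L] and v·t [L] — same dimensions ✓
(B) F₁ − F₂: F₁ [L M T^-2] and F₂ [L M T^-2] — same dimensions ✓
(C) v + a: v [L T^-1] and a [L T^-2] — different dimensions cannot be added/subtracted ✗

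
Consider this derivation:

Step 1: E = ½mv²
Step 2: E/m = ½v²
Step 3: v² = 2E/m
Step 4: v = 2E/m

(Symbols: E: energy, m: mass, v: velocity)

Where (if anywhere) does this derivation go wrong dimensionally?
Step 4

Step 1: E = ½mv² → LHS [L^2 M T^-2], RHS [L^2 M T^-2] ✓
Step 2: E/m = ½v² → LHS [L^2 T^-2], RHS [L^2 T^-2] ✓
Step 3: v² = 2E/m → LHS [L^2 T^-2], RHS [L^2 T^-2] ✓
Step 4: v = 2E/m → LHS [L T^-1], RHS [L^2 T^-2] ✗

The first dimensional inconsistency appears in step 4: v = 2E/m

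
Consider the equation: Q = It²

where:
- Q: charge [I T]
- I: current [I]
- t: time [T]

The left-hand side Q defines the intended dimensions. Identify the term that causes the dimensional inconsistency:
The right-hand side term It²

Q has dimensions [I T], but It² has dimensions [I T^2], so the term It² is dimensionally wrong for Q.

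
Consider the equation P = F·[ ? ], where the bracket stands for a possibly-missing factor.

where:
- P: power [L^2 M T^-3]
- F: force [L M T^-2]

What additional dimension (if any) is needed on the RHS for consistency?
[L T^-1] — velocity (e.g. v)

P has dimensions [L^2 M T^-3]; F has dimensions [L M T^-2].
The bracketed factor must supply [L^2 M T^-3] / [L M T^-2] = [L T^-1].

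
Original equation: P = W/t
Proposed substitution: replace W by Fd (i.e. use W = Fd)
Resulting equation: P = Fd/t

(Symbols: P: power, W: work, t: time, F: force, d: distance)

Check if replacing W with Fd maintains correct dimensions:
Yes

[W] = [L^2 M T^-2] and [Fd] = [L^2 M T^-2]. These match, so the substitution replaces a quantity by one of the same dimensions and the result P = Fd/t has LHS [L^2 M T^-3] vs RHS [L^2 M T^-3] — still consistent.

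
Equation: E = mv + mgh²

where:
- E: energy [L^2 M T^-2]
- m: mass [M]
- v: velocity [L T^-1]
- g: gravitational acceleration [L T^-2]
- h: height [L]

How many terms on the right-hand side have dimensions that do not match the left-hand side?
2

LHS E: [L^2 M T^-2]
- mv: [L M T^-1] ✗
- mgh²: [L^3 M T^-2] ✗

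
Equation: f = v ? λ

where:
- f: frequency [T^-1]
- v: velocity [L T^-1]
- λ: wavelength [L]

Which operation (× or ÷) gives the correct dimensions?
division (÷): f = v ÷ λ

f [T^-1]; v [L T^-1]; λ [L].
v × λ → [L^2 T^-1] ✗
v ÷ λ → [T^-1] ✓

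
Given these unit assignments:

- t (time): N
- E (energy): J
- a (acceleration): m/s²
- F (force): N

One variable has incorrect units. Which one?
t

The variable t (time) should have units s, not N.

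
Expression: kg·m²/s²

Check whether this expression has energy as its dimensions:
Yes

The expression kg·m²/s² has dimensions [L^2 M T^-2], which is exactly energy [L^2 M T^-2].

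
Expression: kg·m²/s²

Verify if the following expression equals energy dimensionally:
Yes

The expression kg·m²/s² has dimensions [L^2 M T^-2], which is exactly energy [L^2 M T^-2].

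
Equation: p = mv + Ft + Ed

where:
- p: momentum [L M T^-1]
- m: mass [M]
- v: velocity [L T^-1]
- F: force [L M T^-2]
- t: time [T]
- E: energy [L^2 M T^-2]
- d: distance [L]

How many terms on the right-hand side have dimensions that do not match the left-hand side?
1

LHS p: [L M T^-1]
- mv: [L M T^-1] ✓
- Ft: [L M T^-1] ✓
- Ed: [L^3 M T^-2] ✗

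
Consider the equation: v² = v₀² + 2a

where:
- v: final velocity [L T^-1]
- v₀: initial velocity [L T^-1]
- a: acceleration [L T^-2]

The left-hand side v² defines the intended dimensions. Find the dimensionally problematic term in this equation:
The term 2a

Checking each RHS term against the LHS:
- v₀²: [L^2 T^-2] — matches v² [L^2 T^-2] ✓
- 2a: [L T^-2] — does NOT match v² [L^2 T^-2] ✗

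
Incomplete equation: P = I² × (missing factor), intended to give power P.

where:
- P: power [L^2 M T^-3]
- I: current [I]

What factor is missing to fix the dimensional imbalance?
R (resistance), dimensions [I^-2 L^2 M T^-3]

P has dimensions [L^2 M T^-3] and I² has dimensions [I^2].
The missing factor must have dimensions [L^2 M T^-3] / [I^2] = [I^-2 L^2 M T^-3], i.e. resistance (R).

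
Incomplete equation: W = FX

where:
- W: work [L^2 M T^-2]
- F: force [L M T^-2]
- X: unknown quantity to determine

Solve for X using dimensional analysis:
X = d (distance), dimensions [L]

W has dimensions [L^2 M T^-2]; the rest of the RHS (F) has dimensions [L M T^-2].
So X must have dimensions [L] — X = d (distance).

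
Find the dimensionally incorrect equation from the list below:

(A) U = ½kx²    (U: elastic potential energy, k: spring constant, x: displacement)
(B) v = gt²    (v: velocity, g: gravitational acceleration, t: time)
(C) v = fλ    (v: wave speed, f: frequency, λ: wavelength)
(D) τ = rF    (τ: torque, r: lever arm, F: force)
(B) v = gt²

The equation (B) v = gt² is dimensionally incorrect.

LHS (v): [L T^-1]
RHS (gt²): [L] ✗

The dimensions do not match. The other three equations balance.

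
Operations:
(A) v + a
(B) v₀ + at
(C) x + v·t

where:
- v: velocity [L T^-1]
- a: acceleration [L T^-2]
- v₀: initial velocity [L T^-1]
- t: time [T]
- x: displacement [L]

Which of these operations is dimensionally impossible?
(A) v + a

(A) v + a: v [L T^-1] and a [L T^-2] — different dimensions cannot be added/subtracted ✗
(B) v₀ + at: v₀ [L T^-1] and at [L T^-1] — same dimensions ✓
(C) x + v·t: x [L] and v·t [L] — same dimensions ✓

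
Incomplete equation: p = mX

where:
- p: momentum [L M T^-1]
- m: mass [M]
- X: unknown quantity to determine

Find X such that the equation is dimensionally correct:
X = v (velocity), dimensions [L T^-1]

p has dimensions [L M T^-1]; the rest of the RHS (m) has dimensions [M].
So X must have dimensions [L T^-1] — X = v (velocity).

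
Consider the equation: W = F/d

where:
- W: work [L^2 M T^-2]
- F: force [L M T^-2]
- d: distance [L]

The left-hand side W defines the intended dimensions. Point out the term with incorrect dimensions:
The right-hand side term F/d

W has dimensions [L^2 M T^-2], but F/d has dimensions [M T^-2], so the term F/d is dimensionally wrong for W.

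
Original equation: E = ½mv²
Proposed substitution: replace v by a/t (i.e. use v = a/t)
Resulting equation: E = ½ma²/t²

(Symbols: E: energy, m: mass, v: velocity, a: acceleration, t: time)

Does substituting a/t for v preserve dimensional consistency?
No

[v] = [L T^-1] and [a/t] = [L T^-3]. These differ, so the substitution replaces a quantity by one of different dimensions and the result E = ½ma²/t² has LHS [L^2 M T^-2] vs RHS [L^2 M T^-6] — inconsistent.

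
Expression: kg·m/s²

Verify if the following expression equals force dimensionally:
Yes

The expression kg·m/s² has dimensions [L M T^-2], which is exactly force [L M T^-2].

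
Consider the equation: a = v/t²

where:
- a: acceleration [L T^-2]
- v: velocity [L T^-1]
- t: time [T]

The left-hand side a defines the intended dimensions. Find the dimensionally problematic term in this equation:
The right-hand side term v/t²

a has dimensions [L T^-2], but v/t² has dimensions [L T^-3], so the term v/t² is dimensionally wrong for a.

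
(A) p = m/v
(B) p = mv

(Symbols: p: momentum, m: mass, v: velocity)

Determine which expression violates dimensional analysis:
(A)

(A) p = m/v: LHS [L M T^-1], RHS [L^-1 M T] ✗
(B) p = mv: LHS [L M T^-1], RHS [L M T^-1] ✓

Expression (A) p = m/v is dimensionally incorrect.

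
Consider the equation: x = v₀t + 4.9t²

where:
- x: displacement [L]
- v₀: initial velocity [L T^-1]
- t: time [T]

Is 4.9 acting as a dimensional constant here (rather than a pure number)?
Yes

x has dimensions [L], while t² alone has dimensions [T^2]. For the equation to balance, the factor 4.9 must carry dimensions [L T^-2] — it is a dimensional constant (a numerical value of a physical quantity with its units suppressed), not a pure number.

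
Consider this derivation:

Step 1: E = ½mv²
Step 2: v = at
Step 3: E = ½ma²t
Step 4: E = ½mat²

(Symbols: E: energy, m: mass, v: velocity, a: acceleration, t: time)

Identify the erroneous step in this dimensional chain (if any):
Step 3

Step 1: E = ½mv² → LHS [L^2 M T^-2], RHS [L^2 M T^-2] ✓
Step 2: v = at → LHS [L T^-1], RHS [L T^-1] ✓
Step 3: E = ½ma²t → LHS [L^2 M T^-2], RHS [L^2 M T^-3] ✗

The first dimensional inconsistency appears in step 3: E = ½ma²t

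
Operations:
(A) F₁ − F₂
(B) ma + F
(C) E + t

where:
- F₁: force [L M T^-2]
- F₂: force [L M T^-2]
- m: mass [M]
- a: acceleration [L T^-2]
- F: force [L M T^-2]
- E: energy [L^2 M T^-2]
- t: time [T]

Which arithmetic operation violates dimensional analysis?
(C) E + t

(A) F₁ − F₂: F₁ [L M T^-2] and F₂ [L M T^-2] — same dimensions ✓
(B) ma + F: ma [L M T^-2] and F [L M T^-2] — same dimensions ✓
(C) E + t: E [L^2 M T^-2] and t [T] — different dimensions cannot be added/subtracted ✗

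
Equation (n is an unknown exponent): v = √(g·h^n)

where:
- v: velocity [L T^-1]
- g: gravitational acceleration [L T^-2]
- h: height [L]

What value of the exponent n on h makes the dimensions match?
n = 1

v has dimensions [L T^-1]; h has dimensions [L].
With n = 1: √(g·h^1) has dimensions [L T^-1], matching the LHS ✓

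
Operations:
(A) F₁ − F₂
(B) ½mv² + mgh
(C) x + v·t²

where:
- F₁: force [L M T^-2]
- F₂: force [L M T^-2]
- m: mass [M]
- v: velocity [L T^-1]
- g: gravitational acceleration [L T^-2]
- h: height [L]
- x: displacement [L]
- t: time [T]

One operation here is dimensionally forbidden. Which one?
(C) x + v·t²

(A) F₁ − F₂: F₁ [L M T^-2] and F₂ [L M T^-2] — same dimensions ✓
(B) ½mv² + mgh: ½mv² [L^2 M T^-2] and mgh [L^2 M T^-2] — same dimensions ✓
(C) x + v·t²: x [L] and v·t² [L T] — different dimensions cannot be added/subtracted ✗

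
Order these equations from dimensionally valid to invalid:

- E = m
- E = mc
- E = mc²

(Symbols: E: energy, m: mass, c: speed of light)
Dimensionally correct: E = mc²
Dimensionally incorrect: E = m, E = mc
Ordered (correct first, then incorrect): E = mc², E = m, E = mc

- E = m: LHS [L^2 M T^-2], RHS [M] → incorrect ✗
- E = mc: LHS [L^2 M T^-2], RHS [L M T^-1] → incorrect ✗
- E = mc²: LHS [L^2 M T^-2], RHS [L^2 M T^-2] → correct ✓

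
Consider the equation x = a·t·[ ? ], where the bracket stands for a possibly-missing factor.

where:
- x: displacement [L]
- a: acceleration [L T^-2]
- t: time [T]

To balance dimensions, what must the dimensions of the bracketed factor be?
[T] — time (e.g. t)

x has dimensions [L]; a·t has dimensions [L T^-1].
The bracketed factor must supply [L] / [L T^-1] = [T].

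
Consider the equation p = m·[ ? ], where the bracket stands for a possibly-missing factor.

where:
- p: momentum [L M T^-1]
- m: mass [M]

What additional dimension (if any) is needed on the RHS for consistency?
[L T^-1] — velocity (e.g. v)

p has dimensions [L M T^-1]; m has dimensions [M].
The bracketed factor must supply [L M T^-1] / [M] = [L T^-1].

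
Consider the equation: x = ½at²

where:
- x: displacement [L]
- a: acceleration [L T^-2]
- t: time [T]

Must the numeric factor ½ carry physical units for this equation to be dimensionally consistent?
No

x has dimensions [L] and at² already has dimensions [L], so the equation balances without ½ contributing any dimensions. ½ is a pure (dimensionless) number; changing or removing it would not affect dimensional consistency.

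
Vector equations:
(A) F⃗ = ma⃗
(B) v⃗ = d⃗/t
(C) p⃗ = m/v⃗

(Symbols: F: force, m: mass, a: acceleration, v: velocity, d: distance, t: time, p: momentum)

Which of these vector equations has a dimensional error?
(C) p⃗ = m/v⃗

(A) F⃗ = ma⃗: LHS [L M T^-2], RHS [L M T^-2] ✓ — Force and acceleration are vectors, mass is a scalar
(B) v⃗ = d⃗/t: LHS [L T^-1], RHS [L T^-1] ✓ — displacement (vector) divided by time (scalar)
(C) p⃗ = m/v⃗: LHS [L M T^-1], RHS [L^-1 M T] ✗ — momentum is mass times velocity; should be mv⃗ (and division by a vector is undefined)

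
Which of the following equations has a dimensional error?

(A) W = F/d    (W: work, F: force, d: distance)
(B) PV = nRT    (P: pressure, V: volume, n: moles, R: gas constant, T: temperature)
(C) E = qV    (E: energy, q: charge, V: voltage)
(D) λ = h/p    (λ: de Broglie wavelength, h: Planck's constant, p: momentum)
(A) W = F/d

The equation (A) W = F/d is dimensionally incorrect.

LHS (W): [L^2 M T^-2]
RHS (F/d): [M T^-2] ✗

The dimensions do not match. The other three equations balance.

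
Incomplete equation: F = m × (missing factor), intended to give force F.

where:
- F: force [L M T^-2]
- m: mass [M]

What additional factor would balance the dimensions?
a (acceleration), dimensions [L T^-2]

F has dimensions [L M T^-2] and m has dimensions [M].
The missing factor must have dimensions [L M T^-2] / [M] = [L T^-2], i.e. acceleration (a).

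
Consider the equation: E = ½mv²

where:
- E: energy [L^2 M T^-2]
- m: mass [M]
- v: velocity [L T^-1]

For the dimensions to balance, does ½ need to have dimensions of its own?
No

E has dimensions [L^2 M T^-2] and mv² already has dimensions [L^2 M T^-2], so the equation balances without ½ contributing any dimensions. ½ is a pure (dimensionless) number; changing or removing it would not affect dimensional consistency.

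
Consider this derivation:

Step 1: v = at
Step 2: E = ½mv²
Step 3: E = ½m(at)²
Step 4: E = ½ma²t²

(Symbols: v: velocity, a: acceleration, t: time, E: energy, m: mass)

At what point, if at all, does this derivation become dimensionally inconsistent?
No step introduces an error — all steps are dimensionally consistent.

Step 1: v = at → LHS [L T^-1], RHS [L T^-1] ✓
Step 2: E = ½mv² → LHS [L^2 M T^-2], RHS [L^2 M T^-2] ✓
Step 3: E = ½m(at)² → LHS [L^2 M T^-2], RHS [L^2 M T^-2] ✓
Step 4: E = ½ma²t² → LHS [L^2 M T^-2], RHS [L^2 M T^-2] ✓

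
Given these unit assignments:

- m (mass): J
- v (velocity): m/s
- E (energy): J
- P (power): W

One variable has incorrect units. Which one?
m

The variable m (mass) should have units kg, not J.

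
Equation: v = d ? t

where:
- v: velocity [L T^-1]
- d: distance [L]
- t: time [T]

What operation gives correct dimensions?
division (÷): v = d ÷ t

v [L T^-1]; d [L]; t [T].
d × t → [L T] ✗
d ÷ t → [L T^-1] ✓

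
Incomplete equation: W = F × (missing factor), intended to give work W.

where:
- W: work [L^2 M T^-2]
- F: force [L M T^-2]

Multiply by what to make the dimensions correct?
d (distance), dimensions [L]

W has dimensions [L^2 M T^-2] and F has dimensions [L M T^-2].
The missing factor must have dimensions [L^2 M T^-2] / [L M T^-2] = [L], i.e. distance (d).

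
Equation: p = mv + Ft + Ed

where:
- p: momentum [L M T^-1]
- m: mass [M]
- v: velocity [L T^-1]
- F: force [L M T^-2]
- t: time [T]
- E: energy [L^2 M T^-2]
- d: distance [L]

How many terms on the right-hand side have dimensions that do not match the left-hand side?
1

LHS p: [L M T^-1]
- mv: [L M T^-1] ✓
- Ft: [L M T^-1] ✓
- Ed: [L^3 M T^-2] ✗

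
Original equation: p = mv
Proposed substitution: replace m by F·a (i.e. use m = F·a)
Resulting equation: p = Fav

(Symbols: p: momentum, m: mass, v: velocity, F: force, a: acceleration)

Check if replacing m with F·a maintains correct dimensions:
No

[m] = [M] and [F·a] = [L^2 M T^-4]. These differ, so the substitution replaces a quantity by one of different dimensions and the result p = Fav has LHS [L M T^-1] vs RHS [L^3 M T^-5] — inconsistent.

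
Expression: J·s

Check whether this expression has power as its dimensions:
No

The expression J·s has dimensions [L^2 M T^-1], but power has dimensions [L^2 M T^-3].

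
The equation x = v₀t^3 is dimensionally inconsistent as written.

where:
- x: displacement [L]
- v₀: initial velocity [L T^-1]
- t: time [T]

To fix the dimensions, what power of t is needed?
The exponent of t should be 1: x = v₀t

The LHS x has dimensions [L]; t has dimensions [T].
As written, the RHS v₀t^3 (exponent 3 on t) has dimensions [L T^2], which does not match.
With exponent 1, the RHS v₀t has dimensions [L], matching the LHS.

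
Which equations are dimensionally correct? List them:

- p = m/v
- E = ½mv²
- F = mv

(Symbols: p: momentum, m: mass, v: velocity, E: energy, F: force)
Dimensionally correct: E = ½mv²
Dimensionally incorrect: p = m/v, F = mv
Ordered (correct first, then incorrect): E = ½mv², p = m/v, F = mv

- p = m/v: LHS [L M T^-1], RHS [L^-1 M T] → incorrect ✗
- E = ½mv²: LHS [L^2 M T^-2], RHS [L^2 M T^-2] → correct ✓
- F = mv: LHS [L M T^-2], RHS [L M T^-1] → incorrect ✗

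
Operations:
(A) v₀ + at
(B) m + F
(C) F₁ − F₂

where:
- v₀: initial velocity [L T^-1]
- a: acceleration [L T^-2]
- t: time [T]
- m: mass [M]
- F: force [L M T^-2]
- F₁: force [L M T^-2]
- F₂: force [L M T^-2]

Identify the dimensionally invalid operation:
(B) m + F

(A) v₀ + at: v₀ [L T^-1] and at [L T^-1] — same dimensions ✓
(B) m + F: m [M] and F [L M T^-2] — different dimensions cannot be added/subtracted ✗
(C) F₁ − F₂: F₁ [L M T^-2] and F₂ [L M T^-2] — same dimensions ✓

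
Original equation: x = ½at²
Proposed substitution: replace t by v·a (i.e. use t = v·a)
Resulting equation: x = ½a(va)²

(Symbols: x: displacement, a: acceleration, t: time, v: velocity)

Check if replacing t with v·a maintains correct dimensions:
No

[t] = [T] and [v·a] = [L^2 T^-3]. These differ, so the substitution replaces a quantity by one of different dimensions and the result x = ½a(va)² has LHS [L] vs RHS [L^5 T^-8] — inconsistent.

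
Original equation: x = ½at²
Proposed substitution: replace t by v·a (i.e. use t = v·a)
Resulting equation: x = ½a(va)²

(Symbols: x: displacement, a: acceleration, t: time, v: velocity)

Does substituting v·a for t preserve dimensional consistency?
No

[t] = [T] and [v·a] = [L^2 T^-3]. These differ, so the substitution replaces a quantity by one of different dimensions and the result x = ½a(va)² has LHS [L] vs RHS [L^5 T^-8] — inconsistent.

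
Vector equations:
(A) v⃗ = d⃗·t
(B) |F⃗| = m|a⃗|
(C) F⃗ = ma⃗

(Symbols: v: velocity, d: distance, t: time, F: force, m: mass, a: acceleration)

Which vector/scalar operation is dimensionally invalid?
(A) v⃗ = d⃗·t

(A) v⃗ = d⃗·t: LHS [L T^-1], RHS [L T] ✗ — velocity is displacement per time; should be d⃗/t
(B) |F⃗| = m|a⃗|: LHS [L M T^-2], RHS [L M T^-2] ✓ — magnitudes of vectors are scalars
(C) F⃗ = ma⃗: LHS [L M T^-2], RHS [L M T^-2] ✓ — Force and acceleration are vectors, mass is a scalar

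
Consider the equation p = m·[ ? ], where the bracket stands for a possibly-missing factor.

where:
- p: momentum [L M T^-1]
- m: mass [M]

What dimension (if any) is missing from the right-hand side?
[L T^-1] — velocity (e.g. v)

p has dimensions [L M T^-1]; m has dimensions [M].
The bracketed factor must supply [L M T^-1] / [M] = [L T^-1].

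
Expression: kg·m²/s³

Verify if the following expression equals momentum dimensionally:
No

The expression kg·m²/s³ has dimensions [L^2 M T^-3], but momentum has dimensions [L M T^-1].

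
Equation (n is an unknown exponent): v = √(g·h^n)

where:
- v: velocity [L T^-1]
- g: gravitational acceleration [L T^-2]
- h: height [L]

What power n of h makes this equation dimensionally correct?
n = 1

v has dimensions [L T^-1]; h has dimensions [L].
With n = 1: √(g·h^1) has dimensions [L T^-1], matching the LHS ✓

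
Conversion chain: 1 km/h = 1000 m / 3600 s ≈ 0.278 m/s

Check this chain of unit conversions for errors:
The chain is correct (no errors).

Correct: 1 km = 1000 m, 1 h = 3600 s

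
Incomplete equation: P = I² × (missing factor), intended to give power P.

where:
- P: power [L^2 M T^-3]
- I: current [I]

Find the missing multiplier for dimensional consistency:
R (resistance), dimensions [I^-2 L^2 M T^-3]

P has dimensions [L^2 M T^-3] and I² has dimensions [I^2].
The missing factor must have dimensions [L^2 M T^-3] / [I^2] = [I^-2 L^2 M T^-3], i.e. resistance (R).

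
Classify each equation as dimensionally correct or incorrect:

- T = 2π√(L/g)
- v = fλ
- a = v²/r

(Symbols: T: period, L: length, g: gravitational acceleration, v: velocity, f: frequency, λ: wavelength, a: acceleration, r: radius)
Dimensionally correct: T = 2π√(L/g), v = fλ, a = v²/r
Dimensionally incorrect: none
Ordered (correct first, then incorrect): T = 2π√(L/g), v = fλ, a = v²/r

- T = 2π√(L/g): LHS [T], RHS [T] → correct ✓
- v = fλ: LHS [L T^-1], RHS [L T^-1] → correct ✓
- a = v²/r: LHS [L T^-2], RHS [L T^-2] → correct ✓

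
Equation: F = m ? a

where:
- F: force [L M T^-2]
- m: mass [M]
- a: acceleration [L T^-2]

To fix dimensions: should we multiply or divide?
multiplication (×): F = m × a

F [L M T^-2]; m [M]; a [L T^-2].
m × a → [L M T^-2] ✓
m ÷ a → [L^-1 M T^2] ✗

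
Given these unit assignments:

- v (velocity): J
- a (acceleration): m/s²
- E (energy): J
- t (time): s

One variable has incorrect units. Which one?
v

The variable v (velocity) should have units m/s, not J.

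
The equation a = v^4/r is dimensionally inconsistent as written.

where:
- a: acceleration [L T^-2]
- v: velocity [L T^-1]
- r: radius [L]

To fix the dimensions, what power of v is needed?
The exponent of v should be 2: a = v^2/r

The LHS a has dimensions [L T^-2]; v has dimensions [L T^-1].
As written, the RHS v^4/r (exponent 4 on v) has dimensions [L^3 T^-4], which does not match.
With exponent 2, the RHS v^2/r has dimensions [L T^-2], matching the LHS.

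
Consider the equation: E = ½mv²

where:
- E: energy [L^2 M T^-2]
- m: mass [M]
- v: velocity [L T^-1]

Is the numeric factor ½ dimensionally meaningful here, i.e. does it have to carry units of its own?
No

E has dimensions [L^2 M T^-2] and mv² already has dimensions [L^2 M T^-2], so the equation balances without ½ contributing any dimensions. ½ is a pure (dimensionless) number; changing or removing it would not affect dimensional consistency.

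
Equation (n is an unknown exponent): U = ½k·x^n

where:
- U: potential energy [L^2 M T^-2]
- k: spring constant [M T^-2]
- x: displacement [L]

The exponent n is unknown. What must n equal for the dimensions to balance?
n = 2

U has dimensions [L^2 M T^-2]; x has dimensions [L].
The rest of the RHS has dimensions [M T^-2], so x^n must supply [L^2].
With n = 2: ½k·x^2 has dimensions [L^2 M T^-2], matching the LHS ✓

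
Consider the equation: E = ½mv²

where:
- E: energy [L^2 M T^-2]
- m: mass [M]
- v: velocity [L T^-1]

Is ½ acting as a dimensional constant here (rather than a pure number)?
No

E has dimensions [L^2 M T^-2] and mv² already has dimensions [L^2 M T^-2], so the equation balances without ½ contributing any dimensions. ½ is a pure (dimensionless) number; changing or removing it would not affect dimensional consistency.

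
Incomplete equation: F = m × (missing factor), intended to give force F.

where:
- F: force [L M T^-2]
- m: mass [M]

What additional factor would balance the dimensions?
a (acceleration), dimensions [L T^-2]

F has dimensions [L M T^-2] and m has dimensions [M].
The missing factor must have dimensions [L M T^-2] / [M] = [L T^-2], i.e. acceleration (a).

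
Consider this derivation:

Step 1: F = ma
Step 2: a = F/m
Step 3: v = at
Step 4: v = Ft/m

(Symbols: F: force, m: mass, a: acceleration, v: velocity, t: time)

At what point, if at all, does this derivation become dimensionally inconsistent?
No step introduces an error — all steps are dimensionally consistent.

Step 1: F = ma → LHS [L M T^-2], RHS [L M T^-2] ✓
Step 2: a = F/m → LHS [L T^-2], RHS [L T^-2] ✓
Step 3: v = at → LHS [L T^-1], RHS [L T^-1] ✓
Step 4: v = Ft/m → LHS [L T^-1], RHS [L T^-1] ✓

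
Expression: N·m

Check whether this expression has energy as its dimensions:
Yes

The expression N·m has dimensions [L^2 M T^-2], which is exactly energy [L^2 M T^-2].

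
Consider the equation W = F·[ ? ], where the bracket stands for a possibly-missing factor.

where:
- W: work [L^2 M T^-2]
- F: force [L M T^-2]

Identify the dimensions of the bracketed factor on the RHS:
[L] — length (e.g. a distance d)

W has dimensions [L^2 M T^-2]; F has dimensions [L M T^-2].
The bracketed factor must supply [L^2 M T^-2] / [L M T^-2] = [L].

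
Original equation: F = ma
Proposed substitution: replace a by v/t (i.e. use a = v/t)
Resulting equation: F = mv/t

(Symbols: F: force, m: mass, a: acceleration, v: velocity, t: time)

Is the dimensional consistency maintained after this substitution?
Yes

[a] = [L T^-2] and [v/t] = [L T^-2]. These match, so the substitution replaces a quantity by one of the same dimensions and the result F = mv/t has LHS [L M T^-2] vs RHS [L M T^-2] — still consistent.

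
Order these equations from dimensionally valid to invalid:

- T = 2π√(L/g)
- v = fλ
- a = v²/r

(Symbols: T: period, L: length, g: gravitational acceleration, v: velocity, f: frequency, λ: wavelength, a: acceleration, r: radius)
Dimensionally correct: T = 2π√(L/g), v = fλ, a = v²/r
Dimensionally incorrect: none
Ordered (correct first, then incorrect): T = 2π√(L/g), v = fλ, a = v²/r

- T = 2π√(L/g): LHS [T], RHS [T] → correct ✓
- v = fλ: LHS [L T^-1], RHS [L T^-1] → correct ✓
- a = v²/r: LHS [L T^-2], RHS [L T^-2] → correct ✓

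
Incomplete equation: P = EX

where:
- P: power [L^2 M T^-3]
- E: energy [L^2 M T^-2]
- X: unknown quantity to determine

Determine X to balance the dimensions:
X = f (inverse time / frequency (1/t)), dimensions [T^-1]

P has dimensions [L^2 M T^-3]; the rest of the RHS (E) has dimensions [L^2 M T^-2].
So X must have dimensions [T^-1] — X = f (inverse time / frequency (1/t)).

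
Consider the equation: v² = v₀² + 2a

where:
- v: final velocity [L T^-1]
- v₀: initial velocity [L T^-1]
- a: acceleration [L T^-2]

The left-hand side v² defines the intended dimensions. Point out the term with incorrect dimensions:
The term 2a

Checking each RHS term against the LHS:
- v₀²: [L^2 T^-2] — matches v² [L^2 T^-2] ✓
- 2a: [L T^-2] — does NOT match v² [L^2 T^-2] ✗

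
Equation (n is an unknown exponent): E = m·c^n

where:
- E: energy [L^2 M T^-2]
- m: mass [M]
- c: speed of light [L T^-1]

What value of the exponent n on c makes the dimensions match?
n = 2

E has dimensions [L^2 M T^-2]; c has dimensions [L T^-1].
The rest of the RHS has dimensions [M], so c^n must supply [L^2 T^-2].
With n = 2: m·c^2 has dimensions [L^2 M T^-2], matching the LHS ✓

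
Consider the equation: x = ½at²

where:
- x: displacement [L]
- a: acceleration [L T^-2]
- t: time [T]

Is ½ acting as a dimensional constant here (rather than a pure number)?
No

x has dimensions [L] and at² already has dimensions [L], so the equation balances without ½ contributing any dimensions. ½ is a pure (dimensionless) number; changing or removing it would not affect dimensional consistency.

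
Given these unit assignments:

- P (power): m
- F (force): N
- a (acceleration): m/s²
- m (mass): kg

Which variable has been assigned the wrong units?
P

The variable P (power) should have units W, not m.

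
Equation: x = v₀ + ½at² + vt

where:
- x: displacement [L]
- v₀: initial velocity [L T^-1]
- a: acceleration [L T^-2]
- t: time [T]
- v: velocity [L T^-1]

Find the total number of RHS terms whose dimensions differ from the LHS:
1

LHS x: [L]
- v₀: [L T^-1] ✗
- ½at²: [L] ✓
- vt: [L] ✓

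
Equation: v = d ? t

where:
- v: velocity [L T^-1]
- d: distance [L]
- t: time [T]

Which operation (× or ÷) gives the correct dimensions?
division (÷): v = d ÷ t

v [L T^-1]; d [L]; t [T].
d × t → [L T] ✗
d ÷ t → [L T^-1] ✓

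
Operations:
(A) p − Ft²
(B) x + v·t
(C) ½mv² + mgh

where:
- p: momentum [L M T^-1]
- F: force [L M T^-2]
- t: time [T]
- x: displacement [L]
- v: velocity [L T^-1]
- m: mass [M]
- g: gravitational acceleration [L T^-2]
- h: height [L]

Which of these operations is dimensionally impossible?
(A) p − Ft²

(A) p − Ft²: p [L M T^-1] and Ft² [L M] — different dimensions cannot be added/subtracted ✗
(B) x + v·t: x [L] and v·t [L] — same dimensions ✓
(C) ½mv² + mgh: ½mv² [L^2 M T^-2] and mgh [L^2 M T^-2] — same dimensions ✓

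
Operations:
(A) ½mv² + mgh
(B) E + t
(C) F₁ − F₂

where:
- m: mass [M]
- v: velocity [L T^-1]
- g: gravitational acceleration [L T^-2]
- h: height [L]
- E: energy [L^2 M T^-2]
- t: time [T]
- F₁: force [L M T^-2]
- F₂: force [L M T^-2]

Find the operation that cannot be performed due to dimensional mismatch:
(B) E + t

(A) ½mv² + mgh: ½mv² [L^2 M T^-2] and mgh [L^2 M T^-2] — same dimensions ✓
(B) E + t: E [L^2 M T^-2] and t [T] — different dimensions cannot be added/subtracted ✗
(C) F₁ − F₂: F₁ [L M T^-2] and F₂ [L M T^-2] — same dimensions ✓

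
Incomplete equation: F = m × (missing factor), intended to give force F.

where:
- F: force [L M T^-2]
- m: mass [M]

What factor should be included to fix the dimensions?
a (acceleration), dimensions [L T^-2]

F has dimensions [L M T^-2] and m has dimensions [M].
The missing factor must have dimensions [L M T^-2] / [M] = [L T^-2], i.e. acceleration (a).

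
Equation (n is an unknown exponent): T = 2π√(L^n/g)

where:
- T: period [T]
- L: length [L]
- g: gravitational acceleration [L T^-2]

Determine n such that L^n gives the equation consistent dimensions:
n = 1

T has dimensions [T]; L has dimensions [L].
With n = 1: 2π√(L^1/g) has dimensions [T], matching the LHS ✓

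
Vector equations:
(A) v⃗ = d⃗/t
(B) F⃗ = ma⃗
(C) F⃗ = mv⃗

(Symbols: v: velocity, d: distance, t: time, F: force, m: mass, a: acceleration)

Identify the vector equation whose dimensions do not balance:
(C) F⃗ = mv⃗

(A) v⃗ = d⃗/t: LHS [L T^-1], RHS [L T^-1] ✓ — displacement (vector) divided by time (scalar)
(B) F⃗ = ma⃗: LHS [L M T^-2], RHS [L M T^-2] ✓ — Force and acceleration are vectors, mass is a scalar
(C) F⃗ = mv⃗: LHS [L M T^-2], RHS [L M T^-1] ✗ — mass times velocity is momentum, not force; should be ma⃗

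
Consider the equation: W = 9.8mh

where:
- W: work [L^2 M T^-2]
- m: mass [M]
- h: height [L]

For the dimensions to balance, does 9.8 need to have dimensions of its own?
Yes

W has dimensions [L^2 M T^-2], while mh alone has dimensions [L M]. For the equation to balance, the factor 9.8 must carry dimensions [L T^-2] — it is a dimensional constant (a numerical value of a physical quantity with its units suppressed), not a pure number.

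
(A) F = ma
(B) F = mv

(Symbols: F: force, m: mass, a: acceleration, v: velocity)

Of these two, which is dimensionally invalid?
(B)

(A) F = ma: LHS [L M T^-2], RHS [L M T^-2] ✓
(B) F = mv: LHS [L M T^-2], RHS [L M T^-1] ✗

Expression (B) F = mv is dimensionally incorrect.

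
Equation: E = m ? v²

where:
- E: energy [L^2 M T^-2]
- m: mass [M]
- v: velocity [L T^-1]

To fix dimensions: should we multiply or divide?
multiplication (×): E = m × v²

E [L^2 M T^-2]; m [M]; v² [L^2 T^-2].
m × v² → [L^2 M T^-2] ✓
m ÷ v² → [L^-2 M T^2] ✗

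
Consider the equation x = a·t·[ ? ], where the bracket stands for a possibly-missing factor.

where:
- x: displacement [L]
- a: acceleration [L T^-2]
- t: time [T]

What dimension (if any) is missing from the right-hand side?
[T] — time (e.g. t)

x has dimensions [L]; a·t has dimensions [L T^-1].
The bracketed factor must supply [L] / [L T^-1] = [T].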